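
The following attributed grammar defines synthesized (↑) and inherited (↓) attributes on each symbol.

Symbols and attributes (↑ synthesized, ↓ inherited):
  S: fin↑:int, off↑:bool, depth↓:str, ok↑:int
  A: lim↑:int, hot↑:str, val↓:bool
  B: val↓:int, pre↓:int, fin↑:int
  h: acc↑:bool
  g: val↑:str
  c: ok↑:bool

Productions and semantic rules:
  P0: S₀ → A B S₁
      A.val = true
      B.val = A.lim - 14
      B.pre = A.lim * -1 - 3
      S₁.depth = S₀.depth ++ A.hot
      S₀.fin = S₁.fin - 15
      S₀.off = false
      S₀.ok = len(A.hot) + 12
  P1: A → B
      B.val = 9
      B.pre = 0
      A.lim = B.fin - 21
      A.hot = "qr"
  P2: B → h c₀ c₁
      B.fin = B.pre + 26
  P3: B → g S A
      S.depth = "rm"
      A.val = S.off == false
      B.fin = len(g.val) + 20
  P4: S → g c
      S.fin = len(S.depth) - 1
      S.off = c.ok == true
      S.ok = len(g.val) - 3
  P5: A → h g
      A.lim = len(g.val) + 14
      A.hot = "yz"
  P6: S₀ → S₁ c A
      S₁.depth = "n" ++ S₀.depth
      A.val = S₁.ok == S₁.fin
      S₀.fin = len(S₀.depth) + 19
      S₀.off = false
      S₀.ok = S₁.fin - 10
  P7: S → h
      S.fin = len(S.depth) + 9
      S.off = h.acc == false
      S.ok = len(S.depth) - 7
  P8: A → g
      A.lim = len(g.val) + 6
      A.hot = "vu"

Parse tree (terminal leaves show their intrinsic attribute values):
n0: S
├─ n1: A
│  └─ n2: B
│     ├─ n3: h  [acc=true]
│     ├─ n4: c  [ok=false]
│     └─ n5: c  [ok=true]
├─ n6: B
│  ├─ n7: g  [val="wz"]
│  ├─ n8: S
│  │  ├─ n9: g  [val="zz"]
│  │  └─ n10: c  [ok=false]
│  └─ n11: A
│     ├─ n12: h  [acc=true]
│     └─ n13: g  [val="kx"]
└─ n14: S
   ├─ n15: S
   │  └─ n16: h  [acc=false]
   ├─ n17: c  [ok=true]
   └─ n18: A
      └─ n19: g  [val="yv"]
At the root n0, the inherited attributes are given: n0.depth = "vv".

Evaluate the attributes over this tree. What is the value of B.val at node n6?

1. n0.depth = "vv"  [given at root]
2. n1.val = true  [true]
3. n2.val = 9  [9]
4. n2.pre = 0  [0]
5. n3.acc = true  [terminal]
6. n4.ok = false  [terminal]
7. n5.ok = true  [terminal]
8. n2.fin = 26  [B.pre + 26]
9. n1.lim = 5  [B.fin - 21]
10. n1.hot = "qr"  ["qr"]
11. n6.val = -9  [A.lim - 14]
12. n6.pre = -8  [A.lim * -1 - 3]
13. n7.val = "wz"  [terminal]
14. n8.depth = "rm"  ["rm"]
15. n9.val = "zz"  [terminal]
16. n10.ok = false  [terminal]
17. n8.fin = 1  [len(S.depth) - 1]
18. n8.off = false  [c.ok == true]
19. n8.ok = -1  [len(g.val) - 3]
20. n11.val = true  [S.off == false]
21. n12.acc = true  [terminal]
22. n13.val = "kx"  [terminal]
23. n11.lim = 16  [len(g.val) + 14]
24. n11.hot = "yz"  ["yz"]
25. n6.fin = 22  [len(g.val) + 20]
26. n14.depth = "vvqr"  [S₀.depth ++ A.hot]
27. n15.depth = "nvvqr"  ["n" ++ S₀.depth]
28. n16.acc = false  [terminal]
29. n15.fin = 14  [len(S.depth) + 9]
30. n15.off = true  [h.acc == false]
31. n15.ok = -2  [len(S.depth) - 7]
32. n17.ok = true  [terminal]
33. n18.val = false  [S₁.ok == S₁.fin]
34. n19.val = "yv"  [terminal]
35. n18.lim = 8  [len(g.val) + 6]
36. n18.hot = "vu"  ["vu"]
37. n14.fin = 23  [len(S₀.depth) + 19]
38. n14.off = false  [false]
39. n14.ok = 4  [S₁.fin - 10]
40. n0.fin = 8  [S₁.fin - 15]
41. n0.off = false  [false]
42. n0.ok = 14  [len(A.hot) + 12]

-9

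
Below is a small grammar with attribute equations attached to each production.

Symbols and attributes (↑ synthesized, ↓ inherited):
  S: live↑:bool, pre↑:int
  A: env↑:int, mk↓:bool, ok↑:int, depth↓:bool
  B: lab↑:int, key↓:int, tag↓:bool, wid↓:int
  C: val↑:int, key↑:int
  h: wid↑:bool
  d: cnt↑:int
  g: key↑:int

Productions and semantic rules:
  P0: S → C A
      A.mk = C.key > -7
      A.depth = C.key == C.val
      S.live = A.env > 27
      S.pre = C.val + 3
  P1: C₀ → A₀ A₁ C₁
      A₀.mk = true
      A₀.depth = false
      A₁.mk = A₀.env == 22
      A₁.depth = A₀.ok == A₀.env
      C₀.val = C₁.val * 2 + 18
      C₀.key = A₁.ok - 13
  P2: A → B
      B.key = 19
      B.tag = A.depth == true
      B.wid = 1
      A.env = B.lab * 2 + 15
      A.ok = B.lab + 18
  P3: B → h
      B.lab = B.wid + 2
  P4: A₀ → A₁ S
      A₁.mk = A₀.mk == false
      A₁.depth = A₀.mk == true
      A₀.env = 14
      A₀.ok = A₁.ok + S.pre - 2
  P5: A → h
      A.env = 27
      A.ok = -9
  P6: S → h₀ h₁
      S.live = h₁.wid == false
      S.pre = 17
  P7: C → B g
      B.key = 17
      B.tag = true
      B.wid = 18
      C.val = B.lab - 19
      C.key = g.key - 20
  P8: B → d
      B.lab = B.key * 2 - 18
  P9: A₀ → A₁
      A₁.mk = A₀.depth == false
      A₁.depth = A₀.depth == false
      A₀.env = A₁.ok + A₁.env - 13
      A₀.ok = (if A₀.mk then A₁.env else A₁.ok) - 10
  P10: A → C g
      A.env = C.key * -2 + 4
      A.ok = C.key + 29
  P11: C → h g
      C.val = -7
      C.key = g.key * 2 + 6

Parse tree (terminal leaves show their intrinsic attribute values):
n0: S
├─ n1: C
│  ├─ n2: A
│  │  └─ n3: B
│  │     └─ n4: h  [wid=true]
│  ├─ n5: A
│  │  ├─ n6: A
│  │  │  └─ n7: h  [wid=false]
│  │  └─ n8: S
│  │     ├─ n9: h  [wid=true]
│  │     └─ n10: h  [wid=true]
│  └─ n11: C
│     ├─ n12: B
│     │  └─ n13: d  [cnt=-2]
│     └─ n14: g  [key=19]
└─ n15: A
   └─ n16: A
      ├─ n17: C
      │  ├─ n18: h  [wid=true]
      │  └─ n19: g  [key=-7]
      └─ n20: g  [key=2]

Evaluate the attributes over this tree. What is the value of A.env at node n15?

28

1. n2.mk = true  [true]
2. n2.depth = false  [false]
3. n3.key = 19  [19]
4. n3.tag = false  [A.depth == true]
5. n3.wid = 1  [1]
6. n4.wid = true  [terminal]
7. n3.lab = 3  [B.wid + 2]
8. n2.env = 21  [B.lab * 2 + 15]
9. n2.ok = 21  [B.lab + 18]
10. n5.mk = false  [A₀.env == 22]
11. n5.depth = true  [A₀.ok == A₀.env]
12. n6.mk = true  [A₀.mk == false]
13. n6.depth = false  [A₀.mk == true]
14. n7.wid = false  [terminal]
15. n6.env = 27  [27]
16. n6.ok = -9  [-9]
17. n9.wid = true  [terminal]
18. n10.wid = true  [terminal]
19. n8.live = false  [h₁.wid == false]
20. n8.pre = 17  [17]
21. n5.env = 14  [14]
22. n5.ok = 6  [A₁.ok + S.pre - 2]
23. n12.key = 17  [17]
24. n12.tag = true  [true]
25. n12.wid = 18  [18]
26. n13.cnt = -2  [terminal]
27. n12.lab = 16  [B.key * 2 - 18]
28. n14.key = 19  [terminal]
29. n11.val = -3  [B.lab - 19]
30. n11.key = -1  [g.key - 20]
31. n1.val = 12  [C₁.val * 2 + 18]
32. n1.key = -7  [A₁.ok - 13]
33. n15.mk = false  [C.key > -7]
34. n15.depth = false  [C.key == C.val]
35. n16.mk = true  [A₀.depth == false]
36. n16.depth = true  [A₀.depth == false]
37. n18.wid = true  [terminal]
38. n19.key = -7  [terminal]
39. n17.val = -7  [-7]
40. n17.key = -8  [g.key * 2 + 6]
41. n20.key = 2  [terminal]
42. n16.env = 20  [C.key * -2 + 4]
43. n16.ok = 21  [C.key + 29]
44. n15.env = 28  [A₁.ok + A₁.env - 13]
45. n15.ok = 11  [(if A₀.mk then A₁.env else A₁.ok) - 10]
46. n0.live = true  [A.env > 27]
47. n0.pre = 15  [C.val + 3]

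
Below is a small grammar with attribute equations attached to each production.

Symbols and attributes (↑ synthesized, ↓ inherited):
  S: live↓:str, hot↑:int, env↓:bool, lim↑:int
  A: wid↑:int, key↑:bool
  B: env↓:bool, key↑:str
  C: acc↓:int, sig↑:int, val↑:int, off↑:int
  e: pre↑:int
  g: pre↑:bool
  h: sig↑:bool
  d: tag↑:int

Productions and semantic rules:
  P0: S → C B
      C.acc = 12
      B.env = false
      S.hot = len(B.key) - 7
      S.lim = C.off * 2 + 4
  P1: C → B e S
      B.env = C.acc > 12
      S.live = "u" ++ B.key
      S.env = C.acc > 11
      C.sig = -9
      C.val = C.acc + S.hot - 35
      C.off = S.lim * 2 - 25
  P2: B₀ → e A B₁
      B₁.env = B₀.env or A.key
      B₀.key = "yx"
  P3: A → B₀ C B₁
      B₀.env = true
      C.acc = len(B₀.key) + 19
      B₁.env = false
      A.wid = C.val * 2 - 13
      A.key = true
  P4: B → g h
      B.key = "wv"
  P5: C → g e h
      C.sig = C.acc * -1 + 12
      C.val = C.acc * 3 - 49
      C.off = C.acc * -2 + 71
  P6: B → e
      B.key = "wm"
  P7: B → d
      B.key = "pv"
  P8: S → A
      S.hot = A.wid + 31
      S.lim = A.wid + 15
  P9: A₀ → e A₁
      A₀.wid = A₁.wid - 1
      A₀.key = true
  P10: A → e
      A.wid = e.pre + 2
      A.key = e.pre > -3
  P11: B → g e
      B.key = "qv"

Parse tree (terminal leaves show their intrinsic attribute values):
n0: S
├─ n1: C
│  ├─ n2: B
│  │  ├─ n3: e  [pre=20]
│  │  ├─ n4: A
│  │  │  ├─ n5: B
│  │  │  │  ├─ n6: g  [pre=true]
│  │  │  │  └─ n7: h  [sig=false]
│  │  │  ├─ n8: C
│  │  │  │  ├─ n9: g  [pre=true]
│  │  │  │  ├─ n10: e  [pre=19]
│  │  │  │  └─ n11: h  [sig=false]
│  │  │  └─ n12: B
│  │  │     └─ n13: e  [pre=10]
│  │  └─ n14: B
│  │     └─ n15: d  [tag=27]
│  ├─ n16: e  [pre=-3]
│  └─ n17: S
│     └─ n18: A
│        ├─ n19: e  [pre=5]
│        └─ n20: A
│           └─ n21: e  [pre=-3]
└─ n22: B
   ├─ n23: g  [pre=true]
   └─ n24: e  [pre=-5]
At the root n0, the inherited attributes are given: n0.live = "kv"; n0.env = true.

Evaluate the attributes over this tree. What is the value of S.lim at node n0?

1. n0.live = "kv"  [given at root]
2. n0.env = true  [given at root]
3. n1.acc = 12  [12]
4. n2.env = false  [C.acc > 12]
5. n3.pre = 20  [terminal]
6. n5.env = true  [true]
7. n6.pre = true  [terminal]
8. n7.sig = false  [terminal]
9. n5.key = "wv"  ["wv"]
10. n8.acc = 21  [len(B₀.key) + 19]
11. n9.pre = true  [terminal]
12. n10.pre = 19  [terminal]
13. n11.sig = false  [terminal]
14. n8.sig = -9  [C.acc * -1 + 12]
15. n8.val = 14  [C.acc * 3 - 49]
16. n8.off = 29  [C.acc * -2 + 71]
17. n12.env = false  [false]
18. n13.pre = 10  [terminal]
19. n12.key = "wm"  ["wm"]
20. n4.wid = 15  [C.val * 2 - 13]
21. n4.key = true  [true]
22. n14.env = true  [B₀.env or A.key]
23. n15.tag = 27  [terminal]
24. n14.key = "pv"  ["pv"]
25. n2.key = "yx"  ["yx"]
26. n16.pre = -3  [terminal]
27. n17.live = "uyx"  ["u" ++ B.key]
28. n17.env = true  [C.acc > 11]
29. n19.pre = 5  [terminal]
30. n21.pre = -3  [terminal]
31. n20.wid = -1  [e.pre + 2]
32. n20.key = false  [e.pre > -3]
33. n18.wid = -2  [A₁.wid - 1]
34. n18.key = true  [true]
35. n17.hot = 29  [A.wid + 31]
36. n17.lim = 13  [A.wid + 15]
37. n1.sig = -9  [-9]
38. n1.val = 6  [C.acc + S.hot - 35]
39. n1.off = 1  [S.lim * 2 - 25]
40. n22.env = false  [false]
41. n23.pre = true  [terminal]
42. n24.pre = -5  [terminal]
43. n22.key = "qv"  ["qv"]
44. n0.hot = -5  [len(B.key) - 7]
45. n0.lim = 6  [C.off * 2 + 4]

6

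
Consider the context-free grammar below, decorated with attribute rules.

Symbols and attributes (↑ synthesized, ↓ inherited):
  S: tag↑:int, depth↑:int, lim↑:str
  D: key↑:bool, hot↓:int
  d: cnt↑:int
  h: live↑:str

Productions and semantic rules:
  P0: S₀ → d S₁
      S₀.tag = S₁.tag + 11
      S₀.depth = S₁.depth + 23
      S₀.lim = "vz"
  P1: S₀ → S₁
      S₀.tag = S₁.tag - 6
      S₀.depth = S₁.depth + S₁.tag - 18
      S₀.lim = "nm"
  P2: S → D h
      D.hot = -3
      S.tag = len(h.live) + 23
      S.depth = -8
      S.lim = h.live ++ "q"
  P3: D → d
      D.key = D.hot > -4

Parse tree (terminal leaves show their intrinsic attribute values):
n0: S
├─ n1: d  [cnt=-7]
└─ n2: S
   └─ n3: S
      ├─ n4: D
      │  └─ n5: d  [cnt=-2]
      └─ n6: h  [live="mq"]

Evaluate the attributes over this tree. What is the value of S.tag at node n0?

30

1. n1.cnt = -7  [terminal]
2. n4.hot = -3  [-3]
3. n5.cnt = -2  [terminal]
4. n4.key = true  [D.hot > -4]
5. n6.live = "mq"  [terminal]
6. n3.tag = 25  [len(h.live) + 23]
7. n3.depth = -8  [-8]
8. n3.lim = "mqq"  [h.live ++ "q"]
9. n2.tag = 19  [S₁.tag - 6]
10. n2.depth = -1  [S₁.depth + S₁.tag - 18]
11. n2.lim = "nm"  ["nm"]
12. n0.tag = 30  [S₁.tag + 11]
13. n0.depth = 22  [S₁.depth + 23]
14. n0.lim = "vz"  ["vz"]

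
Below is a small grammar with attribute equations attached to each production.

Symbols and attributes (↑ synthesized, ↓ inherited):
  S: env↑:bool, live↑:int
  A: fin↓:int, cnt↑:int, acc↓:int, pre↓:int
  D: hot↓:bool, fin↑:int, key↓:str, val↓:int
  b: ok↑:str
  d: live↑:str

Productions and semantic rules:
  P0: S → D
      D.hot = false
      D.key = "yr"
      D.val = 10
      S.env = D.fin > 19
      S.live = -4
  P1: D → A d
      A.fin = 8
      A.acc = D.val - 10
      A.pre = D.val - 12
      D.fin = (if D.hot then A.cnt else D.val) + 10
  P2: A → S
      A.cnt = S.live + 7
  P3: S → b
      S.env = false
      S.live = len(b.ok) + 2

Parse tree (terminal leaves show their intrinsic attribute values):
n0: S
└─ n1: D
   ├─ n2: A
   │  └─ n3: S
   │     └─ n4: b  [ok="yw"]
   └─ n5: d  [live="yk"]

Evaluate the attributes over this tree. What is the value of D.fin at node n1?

20

1. n1.hot = false  [false]
2. n1.key = "yr"  ["yr"]
3. n1.val = 10  [10]
4. n2.fin = 8  [8]
5. n2.acc = 0  [D.val - 10]
6. n2.pre = -2  [D.val - 12]
7. n4.ok = "yw"  [terminal]
8. n3.env = false  [false]
9. n3.live = 4  [len(b.ok) + 2]
10. n2.cnt = 11  [S.live + 7]
11. n5.live = "yk"  [terminal]
12. n1.fin = 20  [(if D.hot then A.cnt else D.val) + 10]
13. n0.env = true  [D.fin > 19]
14. n0.live = -4  [-4]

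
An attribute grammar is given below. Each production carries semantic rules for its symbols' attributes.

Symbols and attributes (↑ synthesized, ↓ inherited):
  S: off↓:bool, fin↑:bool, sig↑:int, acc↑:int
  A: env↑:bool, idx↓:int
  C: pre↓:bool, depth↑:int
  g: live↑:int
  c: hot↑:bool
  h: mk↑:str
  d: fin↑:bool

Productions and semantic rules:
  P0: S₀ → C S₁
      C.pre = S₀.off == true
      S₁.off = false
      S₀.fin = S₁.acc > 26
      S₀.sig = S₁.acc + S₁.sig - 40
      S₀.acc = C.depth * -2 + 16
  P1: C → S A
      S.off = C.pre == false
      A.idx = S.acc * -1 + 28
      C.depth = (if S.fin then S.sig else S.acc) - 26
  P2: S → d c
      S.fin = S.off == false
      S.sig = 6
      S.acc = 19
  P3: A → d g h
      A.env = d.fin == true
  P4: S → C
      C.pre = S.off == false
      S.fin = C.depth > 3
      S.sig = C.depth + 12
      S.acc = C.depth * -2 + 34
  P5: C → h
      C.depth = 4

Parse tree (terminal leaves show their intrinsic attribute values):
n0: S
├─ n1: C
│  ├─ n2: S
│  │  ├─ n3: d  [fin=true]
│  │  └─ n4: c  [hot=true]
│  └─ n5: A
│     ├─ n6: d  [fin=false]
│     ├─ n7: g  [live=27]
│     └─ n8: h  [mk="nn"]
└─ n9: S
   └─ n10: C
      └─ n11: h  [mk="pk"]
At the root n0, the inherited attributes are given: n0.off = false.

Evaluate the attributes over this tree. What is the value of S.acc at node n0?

30

1. n0.off = false  [given at root]
2. n1.pre = false  [S₀.off == true]
3. n2.off = true  [C.pre == false]
4. n3.fin = true  [terminal]
5. n4.hot = true  [terminal]
6. n2.fin = false  [S.off == false]
7. n2.sig = 6  [6]
8. n2.acc = 19  [19]
9. n5.idx = 9  [S.acc * -1 + 28]
10. n6.fin = false  [terminal]
11. n7.live = 27  [terminal]
12. n8.mk = "nn"  [terminal]
13. n5.env = false  [d.fin == true]
14. n1.depth = -7  [(if S.fin then S.sig else S.acc) - 26]
15. n9.off = false  [false]
16. n10.pre = true  [S.off == false]
17. n11.mk = "pk"  [terminal]
18. n10.depth = 4  [4]
19. n9.fin = true  [C.depth > 3]
20. n9.sig = 16  [C.depth + 12]
21. n9.acc = 26  [C.depth * -2 + 34]
22. n0.fin = false  [S₁.acc > 26]
23. n0.sig = 2  [S₁.acc + S₁.sig - 40]
24. n0.acc = 30  [C.depth * -2 + 16]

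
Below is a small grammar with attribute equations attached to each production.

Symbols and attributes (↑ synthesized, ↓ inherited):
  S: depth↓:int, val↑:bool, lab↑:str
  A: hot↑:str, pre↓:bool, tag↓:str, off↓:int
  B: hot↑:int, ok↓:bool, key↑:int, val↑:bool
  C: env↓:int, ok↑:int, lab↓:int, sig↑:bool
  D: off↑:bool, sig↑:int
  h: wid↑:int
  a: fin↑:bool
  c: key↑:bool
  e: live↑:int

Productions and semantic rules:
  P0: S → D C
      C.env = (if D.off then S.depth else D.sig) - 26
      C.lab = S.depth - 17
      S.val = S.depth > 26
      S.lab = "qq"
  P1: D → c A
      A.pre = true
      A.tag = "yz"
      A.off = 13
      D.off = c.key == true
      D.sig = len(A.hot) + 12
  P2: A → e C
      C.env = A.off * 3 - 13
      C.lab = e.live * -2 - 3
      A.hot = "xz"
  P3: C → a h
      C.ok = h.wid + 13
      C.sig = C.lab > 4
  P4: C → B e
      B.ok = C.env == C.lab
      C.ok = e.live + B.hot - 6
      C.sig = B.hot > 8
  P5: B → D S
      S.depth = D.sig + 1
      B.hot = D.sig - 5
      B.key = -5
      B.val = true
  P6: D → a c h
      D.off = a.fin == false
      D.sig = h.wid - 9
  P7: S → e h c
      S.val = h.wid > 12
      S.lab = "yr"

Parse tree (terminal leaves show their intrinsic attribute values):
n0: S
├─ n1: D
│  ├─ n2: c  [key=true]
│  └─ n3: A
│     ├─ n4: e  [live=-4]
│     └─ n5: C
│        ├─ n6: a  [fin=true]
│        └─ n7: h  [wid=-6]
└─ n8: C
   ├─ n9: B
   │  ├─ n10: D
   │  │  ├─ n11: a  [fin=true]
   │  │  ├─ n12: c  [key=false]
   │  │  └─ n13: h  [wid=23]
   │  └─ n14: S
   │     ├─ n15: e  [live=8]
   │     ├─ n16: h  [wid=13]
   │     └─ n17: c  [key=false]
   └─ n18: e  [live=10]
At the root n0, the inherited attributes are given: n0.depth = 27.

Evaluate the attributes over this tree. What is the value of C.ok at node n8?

1. n0.depth = 27  [given at root]
2. n2.key = true  [terminal]
3. n3.pre = true  [true]
4. n3.tag = "yz"  ["yz"]
5. n3.off = 13  [13]
6. n4.live = -4  [terminal]
7. n5.env = 26  [A.off * 3 - 13]
8. n5.lab = 5  [e.live * -2 - 3]
9. n6.fin = true  [terminal]
10. n7.wid = -6  [terminal]
11. n5.ok = 7  [h.wid + 13]
12. n5.sig = true  [C.lab > 4]
13. n3.hot = "xz"  ["xz"]
14. n1.off = true  [c.key == true]
15. n1.sig = 14  [len(A.hot) + 12]
16. n8.env = 1  [(if D.off then S.depth else D.sig) - 26]
17. n8.lab = 10  [S.depth - 17]
18. n9.ok = false  [C.env == C.lab]
19. n11.fin = true  [terminal]
20. n12.key = false  [terminal]
21. n13.wid = 23  [terminal]
22. n10.off = false  [a.fin == false]
23. n10.sig = 14  [h.wid - 9]
24. n14.depth = 15  [D.sig + 1]
25. n15.live = 8  [terminal]
26. n16.wid = 13  [terminal]
27. n17.key = false  [terminal]
28. n14.val = true  [h.wid > 12]
29. n14.lab = "yr"  ["yr"]
30. n9.hot = 9  [D.sig - 5]
31. n9.key = -5  [-5]
32. n9.val = true  [true]
33. n18.live = 10  [terminal]
34. n8.ok = 13  [e.live + B.hot - 6]
35. n8.sig = true  [B.hot > 8]
36. n0.val = true  [S.depth > 26]
37. n0.lab = "qq"  ["qq"]

13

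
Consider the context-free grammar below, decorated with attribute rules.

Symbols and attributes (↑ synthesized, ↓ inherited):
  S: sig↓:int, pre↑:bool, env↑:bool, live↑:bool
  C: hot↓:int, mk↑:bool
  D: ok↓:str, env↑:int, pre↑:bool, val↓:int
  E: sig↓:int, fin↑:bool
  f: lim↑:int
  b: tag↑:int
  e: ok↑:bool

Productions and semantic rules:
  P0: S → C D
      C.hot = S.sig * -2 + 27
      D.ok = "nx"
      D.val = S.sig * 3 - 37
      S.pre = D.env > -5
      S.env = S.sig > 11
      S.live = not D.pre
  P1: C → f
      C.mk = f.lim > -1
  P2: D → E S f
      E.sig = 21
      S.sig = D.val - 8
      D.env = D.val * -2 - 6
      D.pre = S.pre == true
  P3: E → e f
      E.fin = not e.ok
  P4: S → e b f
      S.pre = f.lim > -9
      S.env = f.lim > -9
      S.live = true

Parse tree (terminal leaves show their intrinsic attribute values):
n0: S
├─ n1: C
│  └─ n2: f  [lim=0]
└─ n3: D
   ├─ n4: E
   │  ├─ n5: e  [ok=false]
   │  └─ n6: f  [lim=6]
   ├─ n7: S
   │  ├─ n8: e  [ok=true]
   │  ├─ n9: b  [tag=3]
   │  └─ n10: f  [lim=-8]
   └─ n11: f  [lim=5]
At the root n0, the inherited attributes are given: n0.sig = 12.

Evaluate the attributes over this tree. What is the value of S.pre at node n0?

1. n0.sig = 12  [given at root]
2. n1.hot = 3  [S.sig * -2 + 27]
3. n2.lim = 0  [terminal]
4. n1.mk = true  [f.lim > -1]
5. n3.ok = "nx"  ["nx"]
6. n3.val = -1  [S.sig * 3 - 37]
7. n4.sig = 21  [21]
8. n5.ok = false  [terminal]
9. n6.lim = 6  [terminal]
10. n4.fin = true  [not e.ok]
11. n7.sig = -9  [D.val - 8]
12. n8.ok = true  [terminal]
13. n9.tag = 3  [terminal]
14. n10.lim = -8  [terminal]
15. n7.pre = true  [f.lim > -9]
16. n7.env = true  [f.lim > -9]
17. n7.live = true  [true]
18. n11.lim = 5  [terminal]
19. n3.env = -4  [D.val * -2 - 6]
20. n3.pre = true  [S.pre == true]
21. n0.pre = true  [D.env > -5]
22. n0.env = true  [S.sig > 11]
23. n0.live = false  [not D.pre]

true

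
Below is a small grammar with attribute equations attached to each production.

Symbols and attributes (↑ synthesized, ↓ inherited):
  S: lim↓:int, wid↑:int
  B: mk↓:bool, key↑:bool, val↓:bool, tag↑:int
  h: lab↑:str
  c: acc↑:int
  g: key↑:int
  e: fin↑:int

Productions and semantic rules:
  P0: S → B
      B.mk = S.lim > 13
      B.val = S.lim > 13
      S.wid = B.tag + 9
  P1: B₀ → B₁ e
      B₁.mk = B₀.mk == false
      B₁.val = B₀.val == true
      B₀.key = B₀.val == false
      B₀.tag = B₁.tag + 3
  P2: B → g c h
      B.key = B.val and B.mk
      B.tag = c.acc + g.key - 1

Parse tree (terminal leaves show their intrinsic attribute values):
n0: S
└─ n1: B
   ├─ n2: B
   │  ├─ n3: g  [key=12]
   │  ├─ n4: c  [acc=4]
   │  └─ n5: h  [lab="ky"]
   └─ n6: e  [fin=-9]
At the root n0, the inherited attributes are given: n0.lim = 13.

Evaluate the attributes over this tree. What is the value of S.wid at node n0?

1. n0.lim = 13  [given at root]
2. n1.mk = false  [S.lim > 13]
3. n1.val = false  [S.lim > 13]
4. n2.mk = true  [B₀.mk == false]
5. n2.val = false  [B₀.val == true]
6. n3.key = 12  [terminal]
7. n4.acc = 4  [terminal]
8. n5.lab = "ky"  [terminal]
9. n2.key = false  [B.val and B.mk]
10. n2.tag = 15  [c.acc + g.key - 1]
11. n6.fin = -9  [terminal]
12. n1.key = true  [B₀.val == false]
13. n1.tag = 18  [B₁.tag + 3]
14. n0.wid = 27  [B.tag + 9]

27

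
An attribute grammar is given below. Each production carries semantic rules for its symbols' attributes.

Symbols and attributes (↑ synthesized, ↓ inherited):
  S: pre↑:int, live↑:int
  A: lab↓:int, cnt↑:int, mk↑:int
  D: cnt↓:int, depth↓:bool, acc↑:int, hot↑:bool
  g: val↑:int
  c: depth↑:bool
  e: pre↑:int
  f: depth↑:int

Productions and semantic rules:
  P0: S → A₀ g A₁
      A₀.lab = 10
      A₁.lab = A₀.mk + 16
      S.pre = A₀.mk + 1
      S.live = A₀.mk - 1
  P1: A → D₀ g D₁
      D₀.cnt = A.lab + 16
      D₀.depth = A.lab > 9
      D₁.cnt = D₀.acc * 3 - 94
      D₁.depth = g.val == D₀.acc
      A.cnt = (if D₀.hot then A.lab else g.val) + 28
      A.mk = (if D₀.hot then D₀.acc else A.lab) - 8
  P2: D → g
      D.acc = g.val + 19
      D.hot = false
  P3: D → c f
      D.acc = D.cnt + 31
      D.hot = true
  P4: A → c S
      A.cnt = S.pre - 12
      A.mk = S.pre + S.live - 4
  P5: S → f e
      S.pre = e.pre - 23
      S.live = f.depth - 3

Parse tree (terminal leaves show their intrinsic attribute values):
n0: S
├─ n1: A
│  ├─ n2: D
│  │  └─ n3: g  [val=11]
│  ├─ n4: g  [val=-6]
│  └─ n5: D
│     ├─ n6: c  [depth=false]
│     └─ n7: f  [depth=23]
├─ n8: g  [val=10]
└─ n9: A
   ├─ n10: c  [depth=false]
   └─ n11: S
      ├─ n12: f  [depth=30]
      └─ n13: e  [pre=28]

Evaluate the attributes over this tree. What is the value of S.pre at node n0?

1. n1.lab = 10  [10]
2. n2.cnt = 26  [A.lab + 16]
3. n2.depth = true  [A.lab > 9]
4. n3.val = 11  [terminal]
5. n2.acc = 30  [g.val + 19]
6. n2.hot = false  [false]
7. n4.val = -6  [terminal]
8. n5.cnt = -4  [D₀.acc * 3 - 94]
9. n5.depth = false  [g.val == D₀.acc]
10. n6.depth = false  [terminal]
11. n7.depth = 23  [terminal]
12. n5.acc = 27  [D.cnt + 31]
13. n5.hot = true  [true]
14. n1.cnt = 22  [(if D₀.hot then A.lab else g.val) + 28]
15. n1.mk = 2  [(if D₀.hot then D₀.acc else A.lab) - 8]
16. n8.val = 10  [terminal]
17. n9.lab = 18  [A₀.mk + 16]
18. n10.depth = false  [terminal]
19. n12.depth = 30  [terminal]
20. n13.pre = 28  [terminal]
21. n11.pre = 5  [e.pre - 23]
22. n11.live = 27  [f.depth - 3]
23. n9.cnt = -7  [S.pre - 12]
24. n9.mk = 28  [S.pre + S.live - 4]
25. n0.pre = 3  [A₀.mk + 1]
26. n0.live = 1  [A₀.mk - 1]

3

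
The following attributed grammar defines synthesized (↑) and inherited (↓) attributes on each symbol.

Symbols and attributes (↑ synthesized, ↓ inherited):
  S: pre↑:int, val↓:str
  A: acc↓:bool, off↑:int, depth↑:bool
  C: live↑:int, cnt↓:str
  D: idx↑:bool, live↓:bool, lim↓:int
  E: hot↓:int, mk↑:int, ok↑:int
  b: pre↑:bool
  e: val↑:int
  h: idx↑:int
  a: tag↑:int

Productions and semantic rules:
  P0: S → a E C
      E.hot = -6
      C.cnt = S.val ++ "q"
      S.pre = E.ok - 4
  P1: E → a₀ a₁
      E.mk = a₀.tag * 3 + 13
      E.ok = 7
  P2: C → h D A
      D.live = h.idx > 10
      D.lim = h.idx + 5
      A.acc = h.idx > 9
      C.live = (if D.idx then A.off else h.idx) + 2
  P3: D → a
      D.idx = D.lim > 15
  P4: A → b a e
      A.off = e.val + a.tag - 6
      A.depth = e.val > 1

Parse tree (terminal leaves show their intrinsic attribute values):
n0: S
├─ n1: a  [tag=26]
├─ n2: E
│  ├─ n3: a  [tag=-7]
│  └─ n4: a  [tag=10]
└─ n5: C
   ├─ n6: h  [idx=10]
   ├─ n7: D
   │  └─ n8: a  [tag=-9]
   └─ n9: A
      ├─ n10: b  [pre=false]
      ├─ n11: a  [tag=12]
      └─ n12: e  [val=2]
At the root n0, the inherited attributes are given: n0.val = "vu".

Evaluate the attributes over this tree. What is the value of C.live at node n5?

12

1. n0.val = "vu"  [given at root]
2. n1.tag = 26  [terminal]
3. n2.hot = -6  [-6]
4. n3.tag = -7  [terminal]
5. n4.tag = 10  [terminal]
6. n2.mk = -8  [a₀.tag * 3 + 13]
7. n2.ok = 7  [7]
8. n5.cnt = "vuq"  [S.val ++ "q"]
9. n6.idx = 10  [terminal]
10. n7.live = false  [h.idx > 10]
11. n7.lim = 15  [h.idx + 5]
12. n8.tag = -9  [terminal]
13. n7.idx = false  [D.lim > 15]
14. n9.acc = true  [h.idx > 9]
15. n10.pre = false  [terminal]
16. n11.tag = 12  [terminal]
17. n12.val = 2  [terminal]
18. n9.off = 8  [e.val + a.tag - 6]
19. n9.depth = true  [e.val > 1]
20. n5.live = 12  [(if D.idx then A.off else h.idx) + 2]
21. n0.pre = 3  [E.ok - 4]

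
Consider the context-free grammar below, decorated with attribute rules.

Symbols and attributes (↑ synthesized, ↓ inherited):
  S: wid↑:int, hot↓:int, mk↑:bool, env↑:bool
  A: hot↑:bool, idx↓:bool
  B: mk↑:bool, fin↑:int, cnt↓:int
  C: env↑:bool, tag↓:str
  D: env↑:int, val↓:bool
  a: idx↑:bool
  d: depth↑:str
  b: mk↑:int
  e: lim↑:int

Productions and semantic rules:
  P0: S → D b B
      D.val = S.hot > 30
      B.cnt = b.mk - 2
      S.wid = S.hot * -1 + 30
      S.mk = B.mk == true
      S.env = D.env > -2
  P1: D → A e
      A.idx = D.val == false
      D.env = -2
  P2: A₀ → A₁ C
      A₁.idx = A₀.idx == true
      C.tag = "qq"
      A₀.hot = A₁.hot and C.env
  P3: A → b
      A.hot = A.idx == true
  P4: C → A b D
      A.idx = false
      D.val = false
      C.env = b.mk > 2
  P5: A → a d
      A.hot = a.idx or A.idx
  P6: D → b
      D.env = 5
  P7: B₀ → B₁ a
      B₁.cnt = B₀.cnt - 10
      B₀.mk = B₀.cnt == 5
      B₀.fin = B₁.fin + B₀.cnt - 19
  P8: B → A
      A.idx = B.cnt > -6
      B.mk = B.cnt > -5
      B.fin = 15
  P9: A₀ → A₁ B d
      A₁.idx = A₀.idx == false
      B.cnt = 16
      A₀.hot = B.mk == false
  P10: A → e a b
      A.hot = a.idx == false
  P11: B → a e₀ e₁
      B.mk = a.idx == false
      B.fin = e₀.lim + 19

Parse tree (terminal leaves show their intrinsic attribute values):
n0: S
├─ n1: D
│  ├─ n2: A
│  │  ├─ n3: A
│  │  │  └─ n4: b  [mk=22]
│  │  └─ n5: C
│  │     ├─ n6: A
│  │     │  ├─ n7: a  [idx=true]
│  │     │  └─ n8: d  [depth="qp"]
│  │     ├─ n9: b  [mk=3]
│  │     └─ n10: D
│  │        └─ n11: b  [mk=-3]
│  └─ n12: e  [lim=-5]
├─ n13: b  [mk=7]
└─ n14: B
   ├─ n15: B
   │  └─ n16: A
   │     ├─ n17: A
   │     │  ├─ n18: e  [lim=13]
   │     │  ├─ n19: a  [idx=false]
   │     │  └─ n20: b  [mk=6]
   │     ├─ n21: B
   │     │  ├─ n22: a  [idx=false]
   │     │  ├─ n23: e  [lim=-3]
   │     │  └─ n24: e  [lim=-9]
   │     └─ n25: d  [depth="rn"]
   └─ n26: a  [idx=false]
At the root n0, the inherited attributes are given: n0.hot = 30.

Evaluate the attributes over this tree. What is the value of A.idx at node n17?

false

1. n0.hot = 30  [given at root]
2. n1.val = false  [S.hot > 30]
3. n2.idx = true  [D.val == false]
4. n3.idx = true  [A₀.idx == true]
5. n4.mk = 22  [terminal]
6. n3.hot = true  [A.idx == true]
7. n5.tag = "qq"  ["qq"]
8. n6.idx = false  [false]
9. n7.idx = true  [terminal]
10. n8.depth = "qp"  [terminal]
11. n6.hot = true  [a.idx or A.idx]
12. n9.mk = 3  [terminal]
13. n10.val = false  [false]
14. n11.mk = -3  [terminal]
15. n10.env = 5  [5]
16. n5.env = true  [b.mk > 2]
17. n2.hot = true  [A₁.hot and C.env]
18. n12.lim = -5  [terminal]
19. n1.env = -2  [-2]
20. n13.mk = 7  [terminal]
21. n14.cnt = 5  [b.mk - 2]
22. n15.cnt = -5  [B₀.cnt - 10]
23. n16.idx = true  [B.cnt > -6]
24. n17.idx = false  [A₀.idx == false]
25. n18.lim = 13  [terminal]
26. n19.idx = false  [terminal]
27. n20.mk = 6  [terminal]
28. n17.hot = true  [a.idx == false]
29. n21.cnt = 16  [16]
30. n22.idx = false  [terminal]
31. n23.lim = -3  [terminal]
32. n24.lim = -9  [terminal]
33. n21.mk = true  [a.idx == false]
34. n21.fin = 16  [e₀.lim + 19]
35. n25.depth = "rn"  [terminal]
36. n16.hot = false  [B.mk == false]
37. n15.mk = false  [B.cnt > -5]
38. n15.fin = 15  [15]
39. n26.idx = false  [terminal]
40. n14.mk = true  [B₀.cnt == 5]
41. n14.fin = 1  [B₁.fin + B₀.cnt - 19]
42. n0.wid = 0  [S.hot * -1 + 30]
43. n0.mk = true  [B.mk == true]
44. n0.env = false  [D.env > -2]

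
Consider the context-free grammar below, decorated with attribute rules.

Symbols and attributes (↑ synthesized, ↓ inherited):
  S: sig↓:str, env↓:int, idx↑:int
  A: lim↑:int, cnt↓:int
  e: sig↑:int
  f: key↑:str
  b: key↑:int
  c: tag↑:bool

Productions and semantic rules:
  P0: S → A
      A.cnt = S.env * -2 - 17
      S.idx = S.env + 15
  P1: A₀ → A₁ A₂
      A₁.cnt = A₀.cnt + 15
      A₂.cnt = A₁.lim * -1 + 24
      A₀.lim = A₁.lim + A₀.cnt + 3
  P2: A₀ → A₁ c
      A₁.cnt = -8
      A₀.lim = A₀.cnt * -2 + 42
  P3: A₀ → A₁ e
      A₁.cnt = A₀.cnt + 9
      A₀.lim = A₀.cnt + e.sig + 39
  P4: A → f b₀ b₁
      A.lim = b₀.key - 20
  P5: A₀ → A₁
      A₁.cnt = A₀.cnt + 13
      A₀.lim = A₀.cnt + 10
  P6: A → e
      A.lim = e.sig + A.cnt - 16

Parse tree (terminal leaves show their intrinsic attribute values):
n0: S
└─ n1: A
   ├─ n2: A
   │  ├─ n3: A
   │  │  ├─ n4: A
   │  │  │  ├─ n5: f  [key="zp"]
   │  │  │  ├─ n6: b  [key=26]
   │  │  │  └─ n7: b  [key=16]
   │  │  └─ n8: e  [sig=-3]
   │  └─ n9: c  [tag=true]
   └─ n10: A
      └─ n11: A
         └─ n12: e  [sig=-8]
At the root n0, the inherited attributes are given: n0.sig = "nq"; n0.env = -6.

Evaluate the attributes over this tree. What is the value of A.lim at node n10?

1. n0.sig = "nq"  [given at root]
2. n0.env = -6  [given at root]
3. n1.cnt = -5  [S.env * -2 - 17]
4. n2.cnt = 10  [A₀.cnt + 15]
5. n3.cnt = -8  [-8]
6. n4.cnt = 1  [A₀.cnt + 9]
7. n5.key = "zp"  [terminal]
8. n6.key = 26  [terminal]
9. n7.key = 16  [terminal]
10. n4.lim = 6  [b₀.key - 20]
11. n8.sig = -3  [terminal]
12. n3.lim = 28  [A₀.cnt + e.sig + 39]
13. n9.tag = true  [terminal]
14. n2.lim = 22  [A₀.cnt * -2 + 42]
15. n10.cnt = 2  [A₁.lim * -1 + 24]
16. n11.cnt = 15  [A₀.cnt + 13]
17. n12.sig = -8  [terminal]
18. n11.lim = -9  [e.sig + A.cnt - 16]
19. n10.lim = 12  [A₀.cnt + 10]
20. n1.lim = 20  [A₁.lim + A₀.cnt + 3]
21. n0.idx = 9  [S.env + 15]

12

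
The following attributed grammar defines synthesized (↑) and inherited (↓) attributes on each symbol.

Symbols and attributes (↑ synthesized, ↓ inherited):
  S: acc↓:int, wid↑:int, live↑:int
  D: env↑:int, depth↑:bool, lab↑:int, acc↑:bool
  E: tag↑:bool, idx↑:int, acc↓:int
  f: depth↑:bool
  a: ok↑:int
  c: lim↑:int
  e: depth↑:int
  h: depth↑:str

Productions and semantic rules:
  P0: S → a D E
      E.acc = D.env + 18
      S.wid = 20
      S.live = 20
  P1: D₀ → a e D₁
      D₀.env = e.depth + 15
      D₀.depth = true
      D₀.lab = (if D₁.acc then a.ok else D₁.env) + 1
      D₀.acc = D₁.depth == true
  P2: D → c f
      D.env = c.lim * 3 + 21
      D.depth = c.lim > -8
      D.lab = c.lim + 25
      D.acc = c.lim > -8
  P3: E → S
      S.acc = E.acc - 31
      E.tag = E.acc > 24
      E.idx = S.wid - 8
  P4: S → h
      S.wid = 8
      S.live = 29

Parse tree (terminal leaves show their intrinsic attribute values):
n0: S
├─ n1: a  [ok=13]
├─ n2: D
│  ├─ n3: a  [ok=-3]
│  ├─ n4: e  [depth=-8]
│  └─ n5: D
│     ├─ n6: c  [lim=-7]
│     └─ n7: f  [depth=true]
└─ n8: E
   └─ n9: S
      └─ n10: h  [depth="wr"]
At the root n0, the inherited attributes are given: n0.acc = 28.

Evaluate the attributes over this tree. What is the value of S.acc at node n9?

1. n0.acc = 28  [given at root]
2. n1.ok = 13  [terminal]
3. n3.ok = -3  [terminal]
4. n4.depth = -8  [terminal]
5. n6.lim = -7  [terminal]
6. n7.depth = true  [terminal]
7. n5.env = 0  [c.lim * 3 + 21]
8. n5.depth = true  [c.lim > -8]
9. n5.lab = 18  [c.lim + 25]
10. n5.acc = true  [c.lim > -8]
11. n2.env = 7  [e.depth + 15]
12. n2.depth = true  [true]
13. n2.lab = -2  [(if D₁.acc then a.ok else D₁.env) + 1]
14. n2.acc = true  [D₁.depth == true]
15. n8.acc = 25  [D.env + 18]
16. n9.acc = -6  [E.acc - 31]
17. n10.depth = "wr"  [terminal]
18. n9.wid = 8  [8]
19. n9.live = 29  [29]
20. n8.tag = true  [E.acc > 24]
21. n8.idx = 0  [S.wid - 8]
22. n0.wid = 20  [20]
23. n0.live = 20  [20]

-6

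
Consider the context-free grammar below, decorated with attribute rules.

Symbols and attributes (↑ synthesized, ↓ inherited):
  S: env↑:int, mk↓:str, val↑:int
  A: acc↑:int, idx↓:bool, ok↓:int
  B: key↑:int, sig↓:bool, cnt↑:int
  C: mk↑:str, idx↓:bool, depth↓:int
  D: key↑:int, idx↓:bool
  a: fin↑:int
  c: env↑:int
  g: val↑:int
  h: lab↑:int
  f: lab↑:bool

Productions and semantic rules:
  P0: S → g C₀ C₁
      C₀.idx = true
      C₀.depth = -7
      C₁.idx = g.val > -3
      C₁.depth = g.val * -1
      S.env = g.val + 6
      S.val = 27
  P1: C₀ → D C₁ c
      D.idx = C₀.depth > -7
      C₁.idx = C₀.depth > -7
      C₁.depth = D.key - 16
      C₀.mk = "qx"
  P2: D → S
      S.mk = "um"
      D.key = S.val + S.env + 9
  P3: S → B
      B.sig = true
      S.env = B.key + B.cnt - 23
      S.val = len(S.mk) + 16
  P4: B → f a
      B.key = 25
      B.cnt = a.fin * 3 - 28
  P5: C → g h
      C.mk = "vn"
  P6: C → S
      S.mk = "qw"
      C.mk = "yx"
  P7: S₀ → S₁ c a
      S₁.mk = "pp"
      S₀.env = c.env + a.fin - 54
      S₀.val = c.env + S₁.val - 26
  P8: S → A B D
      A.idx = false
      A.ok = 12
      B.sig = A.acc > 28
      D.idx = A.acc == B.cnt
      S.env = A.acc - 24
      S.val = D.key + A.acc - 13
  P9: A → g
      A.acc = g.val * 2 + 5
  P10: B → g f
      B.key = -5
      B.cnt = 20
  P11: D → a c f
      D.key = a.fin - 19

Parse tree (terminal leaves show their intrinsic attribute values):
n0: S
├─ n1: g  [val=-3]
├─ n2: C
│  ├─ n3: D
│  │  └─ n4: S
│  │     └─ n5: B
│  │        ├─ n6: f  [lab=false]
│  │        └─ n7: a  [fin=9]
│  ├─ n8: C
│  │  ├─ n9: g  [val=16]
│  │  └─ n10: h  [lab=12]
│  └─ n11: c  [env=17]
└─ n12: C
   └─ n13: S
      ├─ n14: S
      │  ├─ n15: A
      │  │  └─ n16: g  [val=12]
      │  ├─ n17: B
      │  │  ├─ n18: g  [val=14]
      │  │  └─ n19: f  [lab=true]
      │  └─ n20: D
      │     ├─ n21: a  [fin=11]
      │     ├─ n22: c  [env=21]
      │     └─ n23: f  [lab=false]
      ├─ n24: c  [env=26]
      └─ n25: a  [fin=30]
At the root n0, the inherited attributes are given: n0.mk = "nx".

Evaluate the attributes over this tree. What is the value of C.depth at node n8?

1. n0.mk = "nx"  [given at root]
2. n1.val = -3  [terminal]
3. n2.idx = true  [true]
4. n2.depth = -7  [-7]
5. n3.idx = false  [C₀.depth > -7]
6. n4.mk = "um"  ["um"]
7. n5.sig = true  [true]
8. n6.lab = false  [terminal]
9. n7.fin = 9  [terminal]
10. n5.key = 25  [25]
11. n5.cnt = -1  [a.fin * 3 - 28]
12. n4.env = 1  [B.key + B.cnt - 23]
13. n4.val = 18  [len(S.mk) + 16]
14. n3.key = 28  [S.val + S.env + 9]
15. n8.idx = false  [C₀.depth > -7]
16. n8.depth = 12  [D.key - 16]
17. n9.val = 16  [terminal]
18. n10.lab = 12  [terminal]
19. n8.mk = "vn"  ["vn"]
20. n11.env = 17  [terminal]
21. n2.mk = "qx"  ["qx"]
22. n12.idx = false  [g.val > -3]
23. n12.depth = 3  [g.val * -1]
24. n13.mk = "qw"  ["qw"]
25. n14.mk = "pp"  ["pp"]
26. n15.idx = false  [false]
27. n15.ok = 12  [12]
28. n16.val = 12  [terminal]
29. n15.acc = 29  [g.val * 2 + 5]
30. n17.sig = true  [A.acc > 28]
31. n18.val = 14  [terminal]
32. n19.lab = true  [terminal]
33. n17.key = -5  [-5]
34. n17.cnt = 20  [20]
35. n20.idx = false  [A.acc == B.cnt]
36. n21.fin = 11  [terminal]
37. n22.env = 21  [terminal]
38. n23.lab = false  [terminal]
39. n20.key = -8  [a.fin - 19]
40. n14.env = 5  [A.acc - 24]
41. n14.val = 8  [D.key + A.acc - 13]
42. n24.env = 26  [terminal]
43. n25.fin = 30  [terminal]
44. n13.env = 2  [c.env + a.fin - 54]
45. n13.val = 8  [c.env + S₁.val - 26]
46. n12.mk = "yx"  ["yx"]
47. n0.env = 3  [g.val + 6]
48. n0.val = 27  [27]

12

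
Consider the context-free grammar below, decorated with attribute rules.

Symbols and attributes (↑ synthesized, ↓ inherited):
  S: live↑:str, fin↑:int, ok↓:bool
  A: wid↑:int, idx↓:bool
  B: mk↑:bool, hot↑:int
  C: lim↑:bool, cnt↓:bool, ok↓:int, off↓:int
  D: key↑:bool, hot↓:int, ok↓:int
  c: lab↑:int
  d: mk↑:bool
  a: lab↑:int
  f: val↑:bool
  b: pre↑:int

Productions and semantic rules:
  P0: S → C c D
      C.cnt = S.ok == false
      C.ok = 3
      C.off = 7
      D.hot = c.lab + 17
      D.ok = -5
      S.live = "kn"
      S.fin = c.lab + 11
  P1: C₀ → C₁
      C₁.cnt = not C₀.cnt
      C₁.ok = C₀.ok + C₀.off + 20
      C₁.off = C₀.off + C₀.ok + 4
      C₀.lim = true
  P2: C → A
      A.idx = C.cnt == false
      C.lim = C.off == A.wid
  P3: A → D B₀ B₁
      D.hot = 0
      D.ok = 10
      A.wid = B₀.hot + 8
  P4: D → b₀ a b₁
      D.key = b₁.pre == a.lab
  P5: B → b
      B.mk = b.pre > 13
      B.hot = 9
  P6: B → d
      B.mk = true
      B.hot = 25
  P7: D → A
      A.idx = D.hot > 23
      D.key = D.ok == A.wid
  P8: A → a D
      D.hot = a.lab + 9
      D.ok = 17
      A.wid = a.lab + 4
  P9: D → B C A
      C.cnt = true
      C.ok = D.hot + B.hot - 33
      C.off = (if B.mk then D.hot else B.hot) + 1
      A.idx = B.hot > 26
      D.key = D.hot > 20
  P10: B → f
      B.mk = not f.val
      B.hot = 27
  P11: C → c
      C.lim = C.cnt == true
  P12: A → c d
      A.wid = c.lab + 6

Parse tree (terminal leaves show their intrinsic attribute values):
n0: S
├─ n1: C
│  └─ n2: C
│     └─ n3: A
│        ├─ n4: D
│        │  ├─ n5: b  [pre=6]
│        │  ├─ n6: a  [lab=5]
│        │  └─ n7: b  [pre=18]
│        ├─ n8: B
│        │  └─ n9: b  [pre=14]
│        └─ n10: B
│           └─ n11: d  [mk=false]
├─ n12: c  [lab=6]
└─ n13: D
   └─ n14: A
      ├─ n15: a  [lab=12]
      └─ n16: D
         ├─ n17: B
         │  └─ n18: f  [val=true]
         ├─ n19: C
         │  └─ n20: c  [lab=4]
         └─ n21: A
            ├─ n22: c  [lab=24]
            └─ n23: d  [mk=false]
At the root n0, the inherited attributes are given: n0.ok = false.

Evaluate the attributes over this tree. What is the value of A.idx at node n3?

true

1. n0.ok = false  [given at root]
2. n1.cnt = true  [S.ok == false]
3. n1.ok = 3  [3]
4. n1.off = 7  [7]
5. n2.cnt = false  [not C₀.cnt]
6. n2.ok = 30  [C₀.ok + C₀.off + 20]
7. n2.off = 14  [C₀.off + C₀.ok + 4]
8. n3.idx = true  [C.cnt == false]
9. n4.hot = 0  [0]
10. n4.ok = 10  [10]
11. n5.pre = 6  [terminal]
12. n6.lab = 5  [terminal]
13. n7.pre = 18  [terminal]
14. n4.key = false  [b₁.pre == a.lab]
15. n9.pre = 14  [terminal]
16. n8.mk = true  [b.pre > 13]
17. n8.hot = 9  [9]
18. n11.mk = false  [terminal]
19. n10.mk = true  [true]
20. n10.hot = 25  [25]
21. n3.wid = 17  [B₀.hot + 8]
22. n2.lim = false  [C.off == A.wid]
23. n1.lim = true  [true]
24. n12.lab = 6  [terminal]
25. n13.hot = 23  [c.lab + 17]
26. n13.ok = -5  [-5]
27. n14.idx = false  [D.hot > 23]
28. n15.lab = 12  [terminal]
29. n16.hot = 21  [a.lab + 9]
30. n16.ok = 17  [17]
31. n18.val = true  [terminal]
32. n17.mk = false  [not f.val]
33. n17.hot = 27  [27]
34. n19.cnt = true  [true]
35. n19.ok = 15  [D.hot + B.hot - 33]
36. n19.off = 28  [(if B.mk then D.hot else B.hot) + 1]
37. n20.lab = 4  [terminal]
38. n19.lim = true  [C.cnt == true]
39. n21.idx = true  [B.hot > 26]
40. n22.lab = 24  [terminal]
41. n23.mk = false  [terminal]
42. n21.wid = 30  [c.lab + 6]
43. n16.key = true  [D.hot > 20]
44. n14.wid = 16  [a.lab + 4]
45. n13.key = false  [D.ok == A.wid]
46. n0.live = "kn"  ["kn"]
47. n0.fin = 17  [c.lab + 11]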